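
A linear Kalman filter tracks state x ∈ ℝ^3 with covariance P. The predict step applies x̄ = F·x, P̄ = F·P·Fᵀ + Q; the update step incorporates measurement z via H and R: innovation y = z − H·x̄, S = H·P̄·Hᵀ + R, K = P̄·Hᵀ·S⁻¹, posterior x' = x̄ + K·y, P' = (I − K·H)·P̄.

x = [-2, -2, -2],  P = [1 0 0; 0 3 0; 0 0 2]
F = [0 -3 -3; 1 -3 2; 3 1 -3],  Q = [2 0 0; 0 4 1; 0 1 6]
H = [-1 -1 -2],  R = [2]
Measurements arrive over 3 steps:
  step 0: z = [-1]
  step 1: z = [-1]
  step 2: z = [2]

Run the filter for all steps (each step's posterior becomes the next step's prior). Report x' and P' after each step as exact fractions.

step 0: x' = [316/33, -7/11, -130/33], P' = [4457/231 85/11 -3041/231; 85/11 419/11 -251/11; -3041/231 -251/11 4220/231]
step 1: x' = [288716/68165, 1005981/68165, -610093/68165], P' = [37398136/477155 97680776/477155 -67492353/477155; 97680776/477155 279706306/477155 -188748883/477155; -67492353/477155 -188748883/477155 128363084/477155]
step 2: x' = [-13504374970/1594483973, -29884462311/1594483973, 20108348909/1594483973], P' = [235765872522/1594483973 636835030380/1594483973 -436705259089/1594483973; 636835030380/1594483973 1804946898242/1594483973 -1222663043797/1594483973; -436705259089/1594483973 -1222663043797/1594483973 831569598414/1594483973]

step 0: x̄ = F·x = [12, 0, -2]
step 0: P̄ = F·P·Fᵀ + Q = [47 15 9; 15 40 -17; 9 -17 36]
step 0: y = z − H·x̄ = [7]
step 0: S = H·P̄·Hᵀ + R = [231]
step 0: K = P̄·Hᵀ·S⁻¹ = [-80/231; -1/11; -64/231]
step 0: x' = x̄ + K·y = [316/33, -7/11, -130/33]
step 0: P' = (I − K·H)·P̄ = [4457/231 85/11 -3041/231; 85/11 419/11 -251/11; -3041/231 -251/11 4220/231]
step 1: x̄ = F·x = [151/11, 119/33, 439/11]
step 1: P̄ = F·P·Fᵀ + Q = [7585/77 13942/77 -2913/77; 13942/77 141830/231 -39833/77; -2913/77 -39833/77 61784/77]
step 1: y = z − H·x̄ = [3173/33]
step 1: S = H·P̄·Hᵀ + R = [68165/33]
step 1: K = P̄·Hᵀ·S⁻¹ = [-6729/68165; 7906/68165; -34638/68165]
step 1: x' = x̄ + K·y = [288716/68165, 1005981/68165, -610093/68165]
step 1: P' = (I − K·H)·P̄ = [37398136/477155 97680776/477155 -67492353/477155; 97680776/477155 279706306/477155 -188748883/477155; -67492353/477155 -188748883/477155 128363084/477155]
step 2: x̄ = F·x = [-1187664/68165, -3949413/68165, 3702408/68165]
step 2: P̄ = F·P·Fᵀ + Q = [276098926/477155 1090366332/477155 -1088040267/477155; 1090366332/477155 4479048374/477155 -4556786839/477155; -1088040267/477155 -4556786839/477155 4707860524/477155]
step 2: y = z − H·x̄ = [2404069/68165]
step 2: S = H·P̄·Hᵀ + R = [3188967946/477155]
step 2: K = P̄·Hᵀ·S⁻¹ = [404807638/1594483973; 1772079486/1594483973; -1885446971/1594483973]
step 2: x' = x̄ + K·y = [-13504374970/1594483973, -29884462311/1594483973, 20108348909/1594483973]
step 2: P' = (I − K·H)·P̄ = [235765872522/1594483973 636835030380/1594483973 -436705259089/1594483973; 636835030380/1594483973 1804946898242/1594483973 -1222663043797/1594483973; -436705259089/1594483973 -1222663043797/1594483973 831569598414/1594483973]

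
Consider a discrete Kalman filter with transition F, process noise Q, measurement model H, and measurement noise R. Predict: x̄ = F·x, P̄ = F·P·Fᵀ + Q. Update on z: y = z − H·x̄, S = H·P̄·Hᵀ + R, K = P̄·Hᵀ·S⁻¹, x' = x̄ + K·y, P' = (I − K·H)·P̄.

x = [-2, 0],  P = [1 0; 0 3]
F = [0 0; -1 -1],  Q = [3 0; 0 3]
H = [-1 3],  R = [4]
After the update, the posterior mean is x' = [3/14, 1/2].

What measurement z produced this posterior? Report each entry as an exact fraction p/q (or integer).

z = [1]

x̄ = F·x = [0, 2]
P̄ = F·P·Fᵀ + Q = [3 0; 0 7]
S = H·P̄·Hᵀ + R = [70]
K = P̄·Hᵀ·S⁻¹ = [-3/70; 3/10]
x' − x̄ = [3/14, -3/2] = K·y
y = (KᵀK)⁻¹·Kᵀ·(x' − x̄) = [-5]
z = y + H·x̄ = [-5] + [6] = [1]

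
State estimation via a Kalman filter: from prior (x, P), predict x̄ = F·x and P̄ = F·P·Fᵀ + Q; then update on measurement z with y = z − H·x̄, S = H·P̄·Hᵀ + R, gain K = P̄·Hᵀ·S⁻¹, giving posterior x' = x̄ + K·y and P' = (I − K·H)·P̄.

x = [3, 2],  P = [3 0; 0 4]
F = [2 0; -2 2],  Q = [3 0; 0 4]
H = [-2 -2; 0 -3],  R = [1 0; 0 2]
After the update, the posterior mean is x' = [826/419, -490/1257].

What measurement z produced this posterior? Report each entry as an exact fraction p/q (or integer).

x̄ = F·x = [6, -2]
P̄ = F·P·Fᵀ + Q = [15 -12; -12 32]
S = H·P̄·Hᵀ + R = [93 120; 120 290]
K = P̄·Hᵀ·S⁻¹ = [-202/419 678/2095; -8/1257 -688/2095]
x' − x̄ = [-1688/419, 2024/1257] = K·y
y = (KᵀK)⁻¹·Kᵀ·(x' − x̄) = [5, -5]
z = y + H·x̄ = [5, -5] + [-8, 6] = [-3, 1]

z = [-3, 1]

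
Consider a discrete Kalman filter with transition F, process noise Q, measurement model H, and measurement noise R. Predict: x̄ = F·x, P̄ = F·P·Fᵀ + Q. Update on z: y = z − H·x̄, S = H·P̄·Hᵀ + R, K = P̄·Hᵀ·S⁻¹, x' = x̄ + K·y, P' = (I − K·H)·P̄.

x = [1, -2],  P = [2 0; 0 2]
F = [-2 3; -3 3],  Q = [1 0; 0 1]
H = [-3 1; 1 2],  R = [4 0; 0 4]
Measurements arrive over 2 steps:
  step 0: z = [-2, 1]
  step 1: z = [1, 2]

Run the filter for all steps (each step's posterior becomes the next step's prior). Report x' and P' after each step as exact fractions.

step 0: x̄ = F·x = [-8, -9]
step 0: P̄ = F·P·Fᵀ + Q = [27 30; 30 37]
step 0: y = z − H·x̄ = [-17, 27]
step 0: S = H·P̄·Hᵀ + R = [104 -157; -157 299]
step 0: K = P̄·Hᵀ·S⁻¹ = [-530/2149 347/2149; 481/6447 2495/6447]
step 0: x' = x̄ + K·y = [1187/2149, 1165/6447]
step 0: P' = (I − K·H)·P̄ = [804/2149 292/2149; 292/2149 4552/6447]
step 1: x̄ = F·x = [-1209/2149, -2396/2149]
step 1: P̄ = F·P·Fᵀ + Q = [15517/2149 14100/2149; 14100/2149 17785/2149]
step 1: y = z − H·x̄ = [918/2149, 10299/2149]
step 1: S = H·P̄·Hᵀ + R = [81434/2149 -81481/2149; -81481/2149 151653/2149]
step 1: K = P̄·Hᵀ·S⁻¹ = [-632474/2657309 426203/2657309; 153275/2657309 952685/2657309]
step 1: x' = x̄ + K·y = [277416/2657309, 1668449/2657309]
step 1: P' = (I − K·H)·P̄ = [966372/2657309 369220/2657309; 369220/2657309 1720760/2657309]

step 0: x' = [1187/2149, 1165/6447], P' = [804/2149 292/2149; 292/2149 4552/6447]
step 1: x' = [277416/2657309, 1668449/2657309], P' = [966372/2657309 369220/2657309; 369220/2657309 1720760/2657309]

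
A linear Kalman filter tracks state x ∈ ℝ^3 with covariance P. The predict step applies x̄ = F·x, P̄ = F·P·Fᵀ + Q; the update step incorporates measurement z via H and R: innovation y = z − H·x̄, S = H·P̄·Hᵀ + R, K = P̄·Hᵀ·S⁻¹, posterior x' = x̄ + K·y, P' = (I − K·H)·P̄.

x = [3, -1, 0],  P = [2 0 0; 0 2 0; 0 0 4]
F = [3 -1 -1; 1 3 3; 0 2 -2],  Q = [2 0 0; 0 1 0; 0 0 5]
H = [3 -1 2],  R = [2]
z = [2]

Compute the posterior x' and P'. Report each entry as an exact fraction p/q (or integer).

x' = [3418/577, 2808/577, -3122/577]
P' = [5398/577 4542/577 -5728/577; 4542/577 19200/577 2670/577; -5728/577 2670/577 10009/577]

x̄ = F·x = [10, 0, -2]
P̄ = F·P·Fᵀ + Q = [26 -12 4; -12 57 -12; 4 -12 29]
y = z − H·x̄ = [-24]
S = H·P̄·Hᵀ + R = [577]
K = P̄·Hᵀ·S⁻¹ = [98/577; -117/577; 82/577]
x' = x̄ + K·y = [3418/577, 2808/577, -3122/577]
P' = (I − K·H)·P̄ = [5398/577 4542/577 -5728/577; 4542/577 19200/577 2670/577; -5728/577 2670/577 10009/577]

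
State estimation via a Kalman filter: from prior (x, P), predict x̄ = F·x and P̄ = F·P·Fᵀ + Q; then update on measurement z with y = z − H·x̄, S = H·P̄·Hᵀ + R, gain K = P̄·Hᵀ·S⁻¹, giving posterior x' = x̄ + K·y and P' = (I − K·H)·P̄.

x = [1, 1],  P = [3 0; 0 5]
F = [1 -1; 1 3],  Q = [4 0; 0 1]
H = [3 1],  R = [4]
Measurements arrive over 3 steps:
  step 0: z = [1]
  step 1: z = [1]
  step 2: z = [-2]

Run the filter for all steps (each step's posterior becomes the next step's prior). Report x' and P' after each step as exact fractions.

step 0: x̄ = F·x = [0, 4]
step 0: P̄ = F·P·Fᵀ + Q = [12 -12; -12 49]
step 0: y = z − H·x̄ = [-3]
step 0: S = H·P̄·Hᵀ + R = [89]
step 0: K = P̄·Hᵀ·S⁻¹ = [24/89; 13/89]
step 0: x' = x̄ + K·y = [-72/89, 317/89]
step 0: P' = (I − K·H)·P̄ = [492/89 -1380/89; -1380/89 4192/89]
step 1: x̄ = F·x = [-389/89, 879/89]
step 1: P̄ = F·P·Fᵀ + Q = [7800/89 -14844/89; -14844/89 30029/89]
step 1: y = z − H·x̄ = [377/89]
step 1: S = H·P̄·Hᵀ + R = [11521/89]
step 1: K = P̄·Hᵀ·S⁻¹ = [8556/11521; -14503/11521]
step 1: x' = x̄ + K·y = [-14113/11521, 52352/11521]
step 1: P' = (I − K·H)·P̄ = [187176/11521 -527304/11521; -527304/11521 1523900/11521]
step 2: x̄ = F·x = [-66465/11521, 142943/11521]
step 2: P̄ = F·P·Fᵀ + Q = [2811768/11521 -5439132/11521; -5439132/11521 10749973/11521]
step 2: y = z − H·x̄ = [33410/11521]
step 2: S = H·P̄·Hᵀ + R = [3467177/11521]
step 2: K = P̄·Hᵀ·S⁻¹ = [2996172/3467177; -27977/17423]
step 2: x' = x̄ + K·y = [-11313585/3467177, 135039/17423]
step 2: P' = (I − K·H)·P̄ = [66995112/3467177 -949752/17423; -949752/17423 2737348/17423]

step 0: x' = [-72/89, 317/89], P' = [492/89 -1380/89; -1380/89 4192/89]
step 1: x' = [-14113/11521, 52352/11521], P' = [187176/11521 -527304/11521; -527304/11521 1523900/11521]
step 2: x' = [-11313585/3467177, 135039/17423], P' = [66995112/3467177 -949752/17423; -949752/17423 2737348/17423]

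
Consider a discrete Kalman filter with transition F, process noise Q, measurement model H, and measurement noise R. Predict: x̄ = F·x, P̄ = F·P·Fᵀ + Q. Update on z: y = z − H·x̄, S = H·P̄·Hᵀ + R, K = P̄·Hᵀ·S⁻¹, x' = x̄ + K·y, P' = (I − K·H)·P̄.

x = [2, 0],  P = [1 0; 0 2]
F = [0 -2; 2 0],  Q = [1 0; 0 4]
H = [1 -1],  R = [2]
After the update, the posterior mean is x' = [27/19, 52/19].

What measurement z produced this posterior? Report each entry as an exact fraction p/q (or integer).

x̄ = F·x = [0, 4]
P̄ = F·P·Fᵀ + Q = [9 0; 0 8]
S = H·P̄·Hᵀ + R = [19]
K = P̄·Hᵀ·S⁻¹ = [9/19; -8/19]
x' − x̄ = [27/19, -24/19] = K·y
y = (KᵀK)⁻¹·Kᵀ·(x' − x̄) = [3]
z = y + H·x̄ = [3] + [-4] = [-1]

z = [-1]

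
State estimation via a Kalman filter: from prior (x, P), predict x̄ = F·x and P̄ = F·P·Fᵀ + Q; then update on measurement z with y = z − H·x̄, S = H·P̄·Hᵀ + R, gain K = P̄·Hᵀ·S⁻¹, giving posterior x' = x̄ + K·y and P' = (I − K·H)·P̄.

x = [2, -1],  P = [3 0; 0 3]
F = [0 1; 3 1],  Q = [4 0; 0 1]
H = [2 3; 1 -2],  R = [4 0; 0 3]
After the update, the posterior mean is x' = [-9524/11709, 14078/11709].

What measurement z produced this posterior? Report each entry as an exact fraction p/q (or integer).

x̄ = F·x = [-1, 5]
P̄ = F·P·Fᵀ + Q = [7 3; 3 31]
S = H·P̄·Hᵀ + R = [347 -175; -175 122]
K = P̄·Hᵀ·S⁻¹ = [2981/11709 4372/11709; 1753/11709 -3148/11709]
x' − x̄ = [2185/11709, -44467/11709] = K·y
y = (KᵀK)⁻¹·Kᵀ·(x' − x̄) = [-11, 8]
z = y + H·x̄ = [-11, 8] + [13, -11] = [2, -3]

z = [2, -3]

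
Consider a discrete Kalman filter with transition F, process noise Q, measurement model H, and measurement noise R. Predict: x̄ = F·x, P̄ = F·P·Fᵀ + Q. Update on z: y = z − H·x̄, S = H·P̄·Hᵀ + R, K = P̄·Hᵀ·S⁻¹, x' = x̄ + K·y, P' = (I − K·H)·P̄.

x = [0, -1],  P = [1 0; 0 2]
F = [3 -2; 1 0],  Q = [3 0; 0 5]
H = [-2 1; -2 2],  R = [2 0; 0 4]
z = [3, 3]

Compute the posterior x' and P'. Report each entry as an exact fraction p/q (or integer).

x̄ = F·x = [2, 0]
P̄ = F·P·Fᵀ + Q = [20 3; 3 6]
y = z − H·x̄ = [7, 7]
S = H·P̄·Hᵀ + R = [76 74; 74 84]
K = P̄·Hᵀ·S⁻¹ = [-148/227 77/454; -111/227 114/227]
x' = x̄ + K·y = [-625/454, 21/227]
P' = (I − K·H)·P̄ = [373/227 450/227; 450/227 678/227]

x' = [-625/454, 21/227]
P' = [373/227 450/227; 450/227 678/227]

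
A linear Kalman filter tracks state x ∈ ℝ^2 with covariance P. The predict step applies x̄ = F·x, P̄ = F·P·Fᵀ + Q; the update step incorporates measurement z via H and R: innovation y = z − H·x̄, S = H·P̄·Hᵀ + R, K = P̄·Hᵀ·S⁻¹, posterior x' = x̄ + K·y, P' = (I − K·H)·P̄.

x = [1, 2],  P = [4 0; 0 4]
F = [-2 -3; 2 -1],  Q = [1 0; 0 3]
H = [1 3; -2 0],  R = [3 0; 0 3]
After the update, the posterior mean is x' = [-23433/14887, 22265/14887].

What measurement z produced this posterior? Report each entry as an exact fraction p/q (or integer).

z = [3, 3]

x̄ = F·x = [-8, 0]
P̄ = F·P·Fᵀ + Q = [53 -4; -4 23]
S = H·P̄·Hᵀ + R = [239 -82; -82 215]
K = P̄·Hᵀ·S⁻¹ = [41/14887 -7324/14887; 4877/14887 2414/14887]
x' − x̄ = [95663/14887, 22265/14887] = K·y
y = (KᵀK)⁻¹·Kᵀ·(x' − x̄) = [11, -13]
z = y + H·x̄ = [11, -13] + [-8, 16] = [3, 3]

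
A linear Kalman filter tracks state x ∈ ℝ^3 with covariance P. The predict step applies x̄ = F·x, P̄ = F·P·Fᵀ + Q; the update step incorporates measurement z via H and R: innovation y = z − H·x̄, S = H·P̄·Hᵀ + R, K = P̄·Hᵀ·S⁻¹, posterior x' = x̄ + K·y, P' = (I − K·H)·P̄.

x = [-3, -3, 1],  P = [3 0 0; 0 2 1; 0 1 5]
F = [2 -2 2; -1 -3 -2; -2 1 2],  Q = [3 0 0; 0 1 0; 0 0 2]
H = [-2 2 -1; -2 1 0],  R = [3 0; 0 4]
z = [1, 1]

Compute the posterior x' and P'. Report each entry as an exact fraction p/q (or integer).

x' = [44043/14069, 101105/14069, 8995/1279]
P' = [45857/14069 58638/14069 1630/1279; 58638/14069 102224/14069 6332/1279; 1630/1279 6332/1279 11336/1279]

x̄ = F·x = [2, 10, 5]
P̄ = F·P·Fᵀ + Q = [35 -16 2; -16 54 -28; 2 -28 40]
y = z − H·x̄ = [-10, -5]
S = H·P̄·Hᵀ + R = [647 376; 376 262]
K = P̄·Hᵀ·S⁻¹ = [2544/14069 -8269/14069; 5840/14069 -3763/14069; -644/1279 768/1279]
x' = x̄ + K·y = [44043/14069, 101105/14069, 8995/1279]
P' = (I − K·H)·P̄ = [45857/14069 58638/14069 1630/1279; 58638/14069 102224/14069 6332/1279; 1630/1279 6332/1279 11336/1279]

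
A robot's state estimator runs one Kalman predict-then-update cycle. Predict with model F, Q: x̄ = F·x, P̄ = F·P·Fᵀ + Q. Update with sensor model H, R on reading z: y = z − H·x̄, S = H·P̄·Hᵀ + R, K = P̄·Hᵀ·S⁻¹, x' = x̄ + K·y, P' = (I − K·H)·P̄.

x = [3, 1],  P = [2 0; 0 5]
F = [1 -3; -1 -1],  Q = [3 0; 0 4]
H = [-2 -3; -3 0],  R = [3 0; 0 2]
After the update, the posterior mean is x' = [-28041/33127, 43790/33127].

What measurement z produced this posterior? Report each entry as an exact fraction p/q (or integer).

z = [-3, 3]

x̄ = F·x = [0, -4]
P̄ = F·P·Fᵀ + Q = [50 13; 13 11]
S = H·P̄·Hᵀ + R = [458 417; 417 452]
K = P̄·Hᵀ·S⁻¹ = [-278/33127 -10737/33127; -10405/33127 6741/33127]
x' − x̄ = [-28041/33127, 176298/33127] = K·y
y = (KᵀK)⁻¹·Kᵀ·(x' − x̄) = [-15, 3]
z = y + H·x̄ = [-15, 3] + [12, 0] = [-3, 3]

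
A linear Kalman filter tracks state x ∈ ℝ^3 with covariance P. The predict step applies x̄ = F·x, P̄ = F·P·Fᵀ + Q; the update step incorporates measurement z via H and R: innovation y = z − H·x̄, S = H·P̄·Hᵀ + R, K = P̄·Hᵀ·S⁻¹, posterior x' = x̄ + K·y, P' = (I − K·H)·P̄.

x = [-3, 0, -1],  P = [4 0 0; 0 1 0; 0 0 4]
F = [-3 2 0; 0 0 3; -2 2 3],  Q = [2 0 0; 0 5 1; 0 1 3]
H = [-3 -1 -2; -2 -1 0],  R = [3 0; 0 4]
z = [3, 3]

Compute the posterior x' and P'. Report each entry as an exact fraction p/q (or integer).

x̄ = F·x = [9, -3, 3]
P̄ = F·P·Fᵀ + Q = [42 0 28; 0 41 37; 28 37 59]
y = z − H·x̄ = [33, 18]
S = H·P̄·Hᵀ + R = [1142 479; 479 213]
K = P̄·Hᵀ·S⁻¹ = [294/2761 -1750/2761; -4856/13805 8263/13805; -1272/2761 1655/2761]
x' = x̄ + K·y = [3051/2761, -52929/13805, -3903/2761]
P' = (I − K·H)·P̄ = [22470/2761 -37940/2761 -15176/2761; -37940/2761 346348/13805 23732/2761; -15176/2761 23732/2761 12806/2761]

x' = [3051/2761, -52929/13805, -3903/2761]
P' = [22470/2761 -37940/2761 -15176/2761; -37940/2761 346348/13805 23732/2761; -15176/2761 23732/2761 12806/2761]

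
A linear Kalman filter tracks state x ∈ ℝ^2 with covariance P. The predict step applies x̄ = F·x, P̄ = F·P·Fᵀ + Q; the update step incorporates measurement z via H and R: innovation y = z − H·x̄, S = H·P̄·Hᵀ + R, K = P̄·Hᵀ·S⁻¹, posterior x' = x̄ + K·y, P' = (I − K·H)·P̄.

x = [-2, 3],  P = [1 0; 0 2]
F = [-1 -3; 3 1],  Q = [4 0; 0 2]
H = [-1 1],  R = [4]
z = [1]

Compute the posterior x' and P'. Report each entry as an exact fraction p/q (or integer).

x̄ = F·x = [-7, -3]
P̄ = F·P·Fᵀ + Q = [23 -9; -9 13]
y = z − H·x̄ = [-3]
S = H·P̄·Hᵀ + R = [58]
K = P̄·Hᵀ·S⁻¹ = [-16/29; 11/29]
x' = x̄ + K·y = [-155/29, -120/29]
P' = (I − K·H)·P̄ = [155/29 91/29; 91/29 135/29]

x' = [-155/29, -120/29]
P' = [155/29 91/29; 91/29 135/29]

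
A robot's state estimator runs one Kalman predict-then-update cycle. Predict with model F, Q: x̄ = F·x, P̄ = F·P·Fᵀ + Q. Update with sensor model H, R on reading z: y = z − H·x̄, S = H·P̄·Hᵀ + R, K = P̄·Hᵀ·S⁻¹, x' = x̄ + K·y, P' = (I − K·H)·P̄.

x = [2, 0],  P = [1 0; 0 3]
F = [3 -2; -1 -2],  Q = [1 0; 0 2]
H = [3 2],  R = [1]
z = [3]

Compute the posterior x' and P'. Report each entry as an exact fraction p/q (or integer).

x' = [1278/367, -1361/367]
P' = [1018/367 -1485/367; -1485/367 2256/367]

x̄ = F·x = [6, -2]
P̄ = F·P·Fᵀ + Q = [22 9; 9 15]
y = z − H·x̄ = [-11]
S = H·P̄·Hᵀ + R = [367]
K = P̄·Hᵀ·S⁻¹ = [84/367; 57/367]
x' = x̄ + K·y = [1278/367, -1361/367]
P' = (I − K·H)·P̄ = [1018/367 -1485/367; -1485/367 2256/367]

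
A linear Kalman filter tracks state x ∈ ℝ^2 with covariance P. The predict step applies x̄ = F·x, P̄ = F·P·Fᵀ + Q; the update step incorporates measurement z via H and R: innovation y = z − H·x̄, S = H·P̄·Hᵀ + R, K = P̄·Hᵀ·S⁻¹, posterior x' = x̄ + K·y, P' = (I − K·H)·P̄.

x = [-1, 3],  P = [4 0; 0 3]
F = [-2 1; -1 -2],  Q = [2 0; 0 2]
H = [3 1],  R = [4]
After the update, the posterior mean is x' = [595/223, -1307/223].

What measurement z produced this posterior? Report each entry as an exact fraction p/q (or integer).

x̄ = F·x = [5, -5]
P̄ = F·P·Fᵀ + Q = [21 2; 2 18]
S = H·P̄·Hᵀ + R = [223]
K = P̄·Hᵀ·S⁻¹ = [65/223; 24/223]
x' − x̄ = [-520/223, -192/223] = K·y
y = (KᵀK)⁻¹·Kᵀ·(x' − x̄) = [-8]
z = y + H·x̄ = [-8] + [10] = [2]

z = [2]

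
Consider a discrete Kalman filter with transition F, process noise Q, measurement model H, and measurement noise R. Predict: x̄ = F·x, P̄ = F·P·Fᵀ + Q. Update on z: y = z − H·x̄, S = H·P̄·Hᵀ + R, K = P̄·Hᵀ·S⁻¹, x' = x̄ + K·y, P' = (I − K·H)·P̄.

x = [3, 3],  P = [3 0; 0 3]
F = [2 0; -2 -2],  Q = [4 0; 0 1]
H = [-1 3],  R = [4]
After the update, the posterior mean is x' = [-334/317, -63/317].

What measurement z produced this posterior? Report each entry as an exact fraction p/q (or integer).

z = [1]

x̄ = F·x = [6, -12]
P̄ = F·P·Fᵀ + Q = [16 -12; -12 25]
S = H·P̄·Hᵀ + R = [317]
K = P̄·Hᵀ·S⁻¹ = [-52/317; 87/317]
x' − x̄ = [-2236/317, 3741/317] = K·y
y = (KᵀK)⁻¹·Kᵀ·(x' − x̄) = [43]
z = y + H·x̄ = [43] + [-42] = [1]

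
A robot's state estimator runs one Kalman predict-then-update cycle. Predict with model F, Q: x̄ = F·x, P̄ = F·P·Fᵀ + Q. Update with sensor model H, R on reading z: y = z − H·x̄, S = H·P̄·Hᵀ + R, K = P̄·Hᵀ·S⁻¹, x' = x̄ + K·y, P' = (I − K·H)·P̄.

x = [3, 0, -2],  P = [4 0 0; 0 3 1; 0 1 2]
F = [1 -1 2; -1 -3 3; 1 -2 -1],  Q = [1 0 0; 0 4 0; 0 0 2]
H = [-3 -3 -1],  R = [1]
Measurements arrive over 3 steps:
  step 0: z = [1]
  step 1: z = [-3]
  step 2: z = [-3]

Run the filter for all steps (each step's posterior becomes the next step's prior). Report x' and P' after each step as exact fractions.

step 0: x' = [109/80, -159/40, 34/5], P' = [3711/640 -1661/320 -69/40; -1661/320 1111/160 -101/20; -69/40 -101/20 102/5]
step 1: x' = [1051302/4793479, 1285765/4793479, 140844/90443], P' = [5549230/4793479 -8333289/4793479 168934/90443; -8333289/4793479 43428615/4793479 -1967923/90443; 168934/90443 -1967923/90443 5397546/90443]
step 2: x' = [61348080736/53093475503, 44447408963/106186951006, -91398340942/53093475503], P' = [57769378524/53093475503 -56452175515/53093475503 2691761226/53093475503; -56452175515/53093475503 276109379767/106186951006 -233576567986/53093475503; 2691761226/53093475503 -233576567986/53093475503 692122462926/53093475503]

step 0: x̄ = F·x = [-1, -9, 5]
step 0: P̄ = F·P·Fᵀ + Q = [12 8 3; 8 35 5; 3 5 24]
step 0: y = z − H·x̄ = [-24]
step 0: S = H·P̄·Hᵀ + R = [640]
step 0: K = P̄·Hᵀ·S⁻¹ = [-63/640; -67/320; -3/40]
step 0: x' = x̄ + K·y = [109/80, -159/40, 34/5]
step 0: P' = (I − K·H)·P̄ = [3711/640 -1661/320 -69/40; -1661/320 1111/160 -101/20; -69/40 -101/20 102/5]
step 1: x̄ = F·x = [303/16, 2477/80, 201/80]
step 1: P̄ = F·P·Fᵀ + Q = [15235/128 24517/128 1009/128; 24517/128 208639/640 -7613/640; 1009/128 -7613/640 38391/640]
step 1: y = z − H·x̄ = [11937/80]
step 1: S = H·P̄·Hᵀ + R = [4793479/640]
step 1: K = P̄·Hᵀ·S⁻¹ = [-601325/4793479; -986059/4793479; -579/90443]
step 1: x' = x̄ + K·y = [1051302/4793479, 1285765/4793479, 140844/90443]
step 1: P' = (I − K·H)·P̄ = [5549230/4793479 -8333289/4793479 168934/90443; -8333289/4793479 43428615/4793479 -1967923/90443; 168934/90443 -1967923/90443 5397546/90443]
step 2: x̄ = F·x = [14695001/4793479, 17485599/4793479, -8984960/4793479]
step 2: P̄ = F·P·Fᵀ + Q = [1667731338/4793479 2805475594/4793479 -132880290/4793479; 2805475594/4793479 4763887919/4793479 -246140300/4793479; -132880290/4793479 -246140300/4793479 73147062/4793479]
step 2: y = z − H·x̄ = [73176403/4793479]
step 2: S = H·P̄·Hᵀ + R = [106186951006/4793479]
step 2: K = P̄·Hᵀ·S⁻¹ = [-6643370253/53093475503; -22461950239/106186951006; 531957354/53093475503]
step 2: x' = x̄ + K·y = [61348080736/53093475503, 44447408963/106186951006, -91398340942/53093475503]
step 2: P' = (I − K·H)·P̄ = [57769378524/53093475503 -56452175515/53093475503 2691761226/53093475503; -56452175515/53093475503 276109379767/106186951006 -233576567986/53093475503; 2691761226/53093475503 -233576567986/53093475503 692122462926/53093475503]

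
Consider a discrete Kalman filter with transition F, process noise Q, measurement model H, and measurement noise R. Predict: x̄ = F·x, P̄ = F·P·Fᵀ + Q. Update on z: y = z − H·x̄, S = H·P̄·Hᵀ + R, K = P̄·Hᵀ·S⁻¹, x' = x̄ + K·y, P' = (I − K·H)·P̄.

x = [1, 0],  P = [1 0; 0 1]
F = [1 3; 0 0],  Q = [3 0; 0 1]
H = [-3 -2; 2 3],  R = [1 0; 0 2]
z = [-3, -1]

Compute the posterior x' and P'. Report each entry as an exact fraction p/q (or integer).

x' = [157/105, -33/35]
P' = [247/630 -13/35; -13/35 16/35]

x̄ = F·x = [1, 0]
P̄ = F·P·Fᵀ + Q = [13 0; 0 1]
y = z − H·x̄ = [0, -3]
S = H·P̄·Hᵀ + R = [122 -84; -84 63]
K = P̄·Hᵀ·S⁻¹ = [-13/30 -52/315; 1/5 11/35]
x' = x̄ + K·y = [157/105, -33/35]
P' = (I − K·H)·P̄ = [247/630 -13/35; -13/35 16/35]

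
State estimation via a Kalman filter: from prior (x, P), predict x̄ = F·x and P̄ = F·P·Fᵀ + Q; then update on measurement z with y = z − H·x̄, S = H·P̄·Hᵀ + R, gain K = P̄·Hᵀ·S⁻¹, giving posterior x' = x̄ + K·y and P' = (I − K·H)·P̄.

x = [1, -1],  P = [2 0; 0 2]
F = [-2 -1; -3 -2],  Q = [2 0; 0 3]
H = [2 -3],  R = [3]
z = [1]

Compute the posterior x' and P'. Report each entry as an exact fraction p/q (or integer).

x' = [-1, -1]
P' = [36/5 5; 5 91/24]

x̄ = F·x = [-1, -1]
P̄ = F·P·Fᵀ + Q = [12 16; 16 29]
y = z − H·x̄ = [0]
S = H·P̄·Hᵀ + R = [120]
K = P̄·Hᵀ·S⁻¹ = [-1/5; -11/24]
x' = x̄ + K·y = [-1, -1]
P' = (I − K·H)·P̄ = [36/5 5; 5 91/24]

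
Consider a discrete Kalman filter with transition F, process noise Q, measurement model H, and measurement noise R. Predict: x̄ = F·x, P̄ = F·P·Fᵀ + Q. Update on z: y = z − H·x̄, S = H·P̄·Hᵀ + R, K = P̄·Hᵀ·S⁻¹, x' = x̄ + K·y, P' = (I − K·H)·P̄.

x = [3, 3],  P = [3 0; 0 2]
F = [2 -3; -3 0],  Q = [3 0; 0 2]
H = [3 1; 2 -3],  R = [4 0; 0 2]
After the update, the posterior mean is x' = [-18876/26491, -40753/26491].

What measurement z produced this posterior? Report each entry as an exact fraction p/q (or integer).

x̄ = F·x = [-3, -9]
P̄ = F·P·Fᵀ + Q = [33 -18; -18 29]
S = H·P̄·Hᵀ + R = [222 237; 237 611]
K = P̄·Hᵀ·S⁻¹ = [7017/26491 2481/26491; 13876/79473 -7127/26491]
x' − x̄ = [60597/26491, 197666/26491] = K·y
y = (KᵀK)⁻¹·Kᵀ·(x' − x̄) = [15, -18]
z = y + H·x̄ = [15, -18] + [-18, 21] = [-3, 3]

z = [-3, 3]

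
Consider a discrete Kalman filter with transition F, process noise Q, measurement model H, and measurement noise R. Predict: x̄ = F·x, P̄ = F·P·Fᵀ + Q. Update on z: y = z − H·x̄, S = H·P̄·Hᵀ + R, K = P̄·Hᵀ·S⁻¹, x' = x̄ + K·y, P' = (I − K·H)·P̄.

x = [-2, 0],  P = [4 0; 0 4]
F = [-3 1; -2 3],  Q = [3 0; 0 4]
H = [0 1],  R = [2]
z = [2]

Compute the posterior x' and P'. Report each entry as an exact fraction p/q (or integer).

x' = [138/29, 60/29]
P' = [599/29 36/29; 36/29 56/29]

x̄ = F·x = [6, 4]
P̄ = F·P·Fᵀ + Q = [43 36; 36 56]
y = z − H·x̄ = [-2]
S = H·P̄·Hᵀ + R = [58]
K = P̄·Hᵀ·S⁻¹ = [18/29; 28/29]
x' = x̄ + K·y = [138/29, 60/29]
P' = (I − K·H)·P̄ = [599/29 36/29; 36/29 56/29]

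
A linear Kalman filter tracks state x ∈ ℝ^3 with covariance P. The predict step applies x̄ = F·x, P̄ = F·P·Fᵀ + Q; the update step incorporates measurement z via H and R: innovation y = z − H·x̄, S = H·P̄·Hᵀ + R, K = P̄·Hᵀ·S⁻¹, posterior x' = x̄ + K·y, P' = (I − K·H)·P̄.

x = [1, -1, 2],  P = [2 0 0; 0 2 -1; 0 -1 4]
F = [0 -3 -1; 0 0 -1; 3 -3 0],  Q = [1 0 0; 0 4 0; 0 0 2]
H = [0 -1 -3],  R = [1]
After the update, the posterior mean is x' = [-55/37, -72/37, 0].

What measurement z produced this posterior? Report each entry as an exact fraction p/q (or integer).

x̄ = F·x = [1, -2, 6]
P̄ = F·P·Fᵀ + Q = [17 1 15; 1 8 -3; 15 -3 38]
S = H·P̄·Hᵀ + R = [333]
K = P̄·Hᵀ·S⁻¹ = [-46/333; 1/333; -1/3]
x' − x̄ = [-92/37, 2/37, -6] = K·y
y = (KᵀK)⁻¹·Kᵀ·(x' − x̄) = [18]
z = y + H·x̄ = [18] + [-16] = [2]

z = [2]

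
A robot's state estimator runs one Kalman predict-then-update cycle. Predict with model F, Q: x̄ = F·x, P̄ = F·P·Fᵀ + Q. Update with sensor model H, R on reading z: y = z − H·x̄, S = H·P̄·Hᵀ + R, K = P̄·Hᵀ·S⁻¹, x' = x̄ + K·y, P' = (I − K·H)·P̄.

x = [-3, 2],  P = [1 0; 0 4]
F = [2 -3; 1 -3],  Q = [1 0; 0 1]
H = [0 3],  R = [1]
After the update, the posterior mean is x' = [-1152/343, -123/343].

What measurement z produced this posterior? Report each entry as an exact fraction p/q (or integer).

x̄ = F·x = [-12, -9]
P̄ = F·P·Fᵀ + Q = [41 38; 38 38]
S = H·P̄·Hᵀ + R = [343]
K = P̄·Hᵀ·S⁻¹ = [114/343; 114/343]
x' − x̄ = [2964/343, 2964/343] = K·y
y = (KᵀK)⁻¹·Kᵀ·(x' − x̄) = [26]
z = y + H·x̄ = [26] + [-27] = [-1]

z = [-1]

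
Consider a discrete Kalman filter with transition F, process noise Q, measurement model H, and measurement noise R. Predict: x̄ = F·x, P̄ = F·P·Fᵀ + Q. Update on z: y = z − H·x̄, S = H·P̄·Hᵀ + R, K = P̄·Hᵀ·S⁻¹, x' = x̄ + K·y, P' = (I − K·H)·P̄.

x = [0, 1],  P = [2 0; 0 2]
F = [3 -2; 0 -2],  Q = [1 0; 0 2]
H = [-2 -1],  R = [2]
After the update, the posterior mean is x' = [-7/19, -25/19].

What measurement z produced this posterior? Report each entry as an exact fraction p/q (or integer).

z = [2]

x̄ = F·x = [-2, -2]
P̄ = F·P·Fᵀ + Q = [27 8; 8 10]
S = H·P̄·Hᵀ + R = [152]
K = P̄·Hᵀ·S⁻¹ = [-31/76; -13/76]
x' − x̄ = [31/19, 13/19] = K·y
y = (KᵀK)⁻¹·Kᵀ·(x' − x̄) = [-4]
z = y + H·x̄ = [-4] + [6] = [2]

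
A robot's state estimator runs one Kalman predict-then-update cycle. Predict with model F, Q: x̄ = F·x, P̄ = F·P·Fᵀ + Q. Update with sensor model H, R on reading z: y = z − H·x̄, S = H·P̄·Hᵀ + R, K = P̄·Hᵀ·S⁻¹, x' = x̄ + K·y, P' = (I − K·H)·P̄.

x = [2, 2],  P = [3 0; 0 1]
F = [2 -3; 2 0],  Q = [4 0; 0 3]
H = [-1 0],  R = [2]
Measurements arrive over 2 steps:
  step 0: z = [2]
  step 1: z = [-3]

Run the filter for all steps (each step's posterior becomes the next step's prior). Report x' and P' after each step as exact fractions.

step 0: x' = [-2, 4], P' = [50/27 8/9; 8/9 29/3]
step 1: x' = [6243/2423, -8628/2423], P' = [4738/2423 112/2423; 112/2423 25101/2423]

step 0: x̄ = F·x = [-2, 4]
step 0: P̄ = F·P·Fᵀ + Q = [25 12; 12 15]
step 0: y = z − H·x̄ = [0]
step 0: S = H·P̄·Hᵀ + R = [27]
step 0: K = P̄·Hᵀ·S⁻¹ = [-25/27; -4/9]
step 0: x' = x̄ + K·y = [-2, 4]
step 0: P' = (I − K·H)·P̄ = [50/27 8/9; 8/9 29/3]
step 1: x̄ = F·x = [-16, -4]
step 1: P̄ = F·P·Fᵀ + Q = [2369/27 56/27; 56/27 281/27]
step 1: y = z − H·x̄ = [-19]
step 1: S = H·P̄·Hᵀ + R = [2423/27]
step 1: K = P̄·Hᵀ·S⁻¹ = [-2369/2423; -56/2423]
step 1: x' = x̄ + K·y = [6243/2423, -8628/2423]
step 1: P' = (I − K·H)·P̄ = [4738/2423 112/2423; 112/2423 25101/2423]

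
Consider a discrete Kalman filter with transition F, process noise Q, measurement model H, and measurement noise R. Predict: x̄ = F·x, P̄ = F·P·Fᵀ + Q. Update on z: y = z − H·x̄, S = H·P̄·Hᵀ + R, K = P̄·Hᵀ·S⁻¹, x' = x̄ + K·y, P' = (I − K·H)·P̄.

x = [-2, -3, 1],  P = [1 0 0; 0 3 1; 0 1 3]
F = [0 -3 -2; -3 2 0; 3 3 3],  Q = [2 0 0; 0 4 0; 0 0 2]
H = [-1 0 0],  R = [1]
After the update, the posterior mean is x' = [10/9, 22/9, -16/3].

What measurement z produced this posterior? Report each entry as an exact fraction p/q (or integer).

z = [-1]

x̄ = F·x = [7, 0, -12]
P̄ = F·P·Fᵀ + Q = [53 -22 -60; -22 25 15; -60 15 83]
S = H·P̄·Hᵀ + R = [54]
K = P̄·Hᵀ·S⁻¹ = [-53/54; 11/27; 10/9]
x' − x̄ = [-53/9, 22/9, 20/3] = K·y
y = (KᵀK)⁻¹·Kᵀ·(x' − x̄) = [6]
z = y + H·x̄ = [6] + [-7] = [-1]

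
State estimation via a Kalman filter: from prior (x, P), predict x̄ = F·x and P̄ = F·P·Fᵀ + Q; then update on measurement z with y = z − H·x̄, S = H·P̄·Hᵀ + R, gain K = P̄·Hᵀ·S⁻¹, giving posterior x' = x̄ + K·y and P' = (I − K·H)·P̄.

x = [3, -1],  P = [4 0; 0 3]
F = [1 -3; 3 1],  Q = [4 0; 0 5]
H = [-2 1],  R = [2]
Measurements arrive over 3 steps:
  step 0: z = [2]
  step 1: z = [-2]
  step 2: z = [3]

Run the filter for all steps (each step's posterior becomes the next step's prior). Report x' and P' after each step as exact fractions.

step 0: x̄ = F·x = [6, 8]
step 0: P̄ = F·P·Fᵀ + Q = [35 3; 3 44]
step 0: y = z − H·x̄ = [6]
step 0: S = H·P̄·Hᵀ + R = [174]
step 0: K = P̄·Hᵀ·S⁻¹ = [-67/174; 19/87]
step 0: x' = x̄ + K·y = [107/29, 270/29]
step 0: P' = (I − K·H)·P̄ = [1601/174 1534/87; 1534/87 3106/87]
step 1: x̄ = F·x = [-703/29, 591/29]
step 1: P̄ = F·P·Fᵀ + Q = [39797/174 -38377/174; -38377/174 39899/174]
step 1: y = z − H·x̄ = [-2055/29]
step 1: S = H·P̄·Hᵀ + R = [352943/174]
step 1: K = P̄·Hᵀ·S⁻¹ = [-117971/352943; 116653/352943]
step 1: x' = x̄ + K·y = [-196156/352943, -1073538/352943]
step 1: P' = (I − K·H)·P̄ = [740895/352943 1245848/352943; 1245848/352943 2725002/352943]
step 2: x̄ = F·x = [3024458/352943, -1662006/352943]
step 2: P̄ = F·P·Fᵀ + Q = [19202597/352943 -15919105/352943; -15919105/352943 18632860/352943]
step 2: y = z − H·x̄ = [8769751/352943]
step 2: S = H·P̄·Hᵀ + R = [159825554/352943]
step 2: K = P̄·Hᵀ·S⁻¹ = [-54324299/159825554; 25235535/79912777]
step 2: x' = x̄ + K·y = [19762681/159825554, 250731261/79912777]
step 2: P' = (I − K·H)·P̄ = [334150959/159825554 279826660/79912777; 279826660/79912777 610124390/79912777]

step 0: x' = [107/29, 270/29], P' = [1601/174 1534/87; 1534/87 3106/87]
step 1: x' = [-196156/352943, -1073538/352943], P' = [740895/352943 1245848/352943; 1245848/352943 2725002/352943]
step 2: x' = [19762681/159825554, 250731261/79912777], P' = [334150959/159825554 279826660/79912777; 279826660/79912777 610124390/79912777]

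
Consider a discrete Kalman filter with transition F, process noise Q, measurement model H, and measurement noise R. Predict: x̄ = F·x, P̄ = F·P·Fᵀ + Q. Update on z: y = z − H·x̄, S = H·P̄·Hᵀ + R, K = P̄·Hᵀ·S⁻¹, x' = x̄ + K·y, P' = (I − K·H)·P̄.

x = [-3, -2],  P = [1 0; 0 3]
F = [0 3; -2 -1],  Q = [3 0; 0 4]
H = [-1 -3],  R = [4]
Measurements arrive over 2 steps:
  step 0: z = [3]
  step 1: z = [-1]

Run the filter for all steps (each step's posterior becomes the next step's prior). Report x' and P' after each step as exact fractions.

step 0: x̄ = F·x = [-6, 8]
step 0: P̄ = F·P·Fᵀ + Q = [30 -9; -9 11]
step 0: y = z − H·x̄ = [21]
step 0: S = H·P̄·Hᵀ + R = [79]
step 0: K = P̄·Hᵀ·S⁻¹ = [-3/79; -24/79]
step 0: x' = x̄ + K·y = [-537/79, 128/79]
step 0: P' = (I − K·H)·P̄ = [2361/79 -783/79; -783/79 293/79]
step 1: x̄ = F·x = [384/79, 946/79]
step 1: P̄ = F·P·Fᵀ + Q = [2874/79 3819/79; 3819/79 6921/79]
step 1: y = z − H·x̄ = [3143/79]
step 1: S = H·P̄·Hᵀ + R = [88393/79]
step 1: K = P̄·Hᵀ·S⁻¹ = [-14331/88393; -24582/88393]
step 1: x' = x̄ + K·y = [-140499/88393, 80488/88393]
step 1: P' = (I − K·H)·P̄ = [615999/88393 -186225/88393; -186225/88393 94851/88393]

step 0: x' = [-537/79, 128/79], P' = [2361/79 -783/79; -783/79 293/79]
step 1: x' = [-140499/88393, 80488/88393], P' = [615999/88393 -186225/88393; -186225/88393 94851/88393]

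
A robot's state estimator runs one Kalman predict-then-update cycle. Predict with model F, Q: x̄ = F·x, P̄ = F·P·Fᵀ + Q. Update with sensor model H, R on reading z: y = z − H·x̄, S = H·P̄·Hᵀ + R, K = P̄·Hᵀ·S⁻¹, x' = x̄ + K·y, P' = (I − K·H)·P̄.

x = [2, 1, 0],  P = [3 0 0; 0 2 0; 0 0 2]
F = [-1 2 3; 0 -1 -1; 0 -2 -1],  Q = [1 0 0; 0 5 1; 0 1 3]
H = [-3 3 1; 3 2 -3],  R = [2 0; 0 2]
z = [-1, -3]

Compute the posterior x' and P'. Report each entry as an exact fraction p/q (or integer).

x' = [-21151/16463, -20173/16463, -18586/16463]
P' = [30209/16463 15865/16463 39453/16463; 15865/16463 10975/16463 21523/16463; 39453/16463 21523/16463 54947/16463]

x̄ = F·x = [0, -1, -2]
P̄ = F·P·Fᵀ + Q = [30 -10 -14; -10 9 7; -14 7 13]
y = z − H·x̄ = [4, -7]
S = H·P̄·Hᵀ + R = [672 -502; -502 473]
K = P̄·Hᵀ·S⁻¹ = [-3579/32926 1999/16463; 6853/32926 2488/16463; 1157/32926 -1718/16463]
x' = x̄ + K·y = [-21151/16463, -20173/16463, -18586/16463]
P' = (I − K·H)·P̄ = [30209/16463 15865/16463 39453/16463; 15865/16463 10975/16463 21523/16463; 39453/16463 21523/16463 54947/16463]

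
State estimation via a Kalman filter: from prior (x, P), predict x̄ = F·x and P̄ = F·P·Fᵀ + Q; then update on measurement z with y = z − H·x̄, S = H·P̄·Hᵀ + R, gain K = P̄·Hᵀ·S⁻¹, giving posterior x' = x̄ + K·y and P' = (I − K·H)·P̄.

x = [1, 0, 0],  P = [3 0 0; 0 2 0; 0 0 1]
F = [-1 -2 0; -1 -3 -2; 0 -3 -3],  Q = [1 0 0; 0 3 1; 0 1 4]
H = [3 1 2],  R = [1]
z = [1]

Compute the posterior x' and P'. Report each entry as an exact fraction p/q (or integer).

x̄ = F·x = [-1, -1, 0]
P̄ = F·P·Fᵀ + Q = [12 15 12; 15 28 25; 12 25 31]
y = z − H·x̄ = [5]
S = H·P̄·Hᵀ + R = [595]
K = P̄·Hᵀ·S⁻¹ = [15/119; 123/595; 123/595]
x' = x̄ + K·y = [-44/119, 4/119, 123/119]
P' = (I − K·H)·P̄ = [303/119 -60/119 -417/119; -60/119 1531/595 -254/595; -417/119 -254/595 3316/595]

x' = [-44/119, 4/119, 123/119]
P' = [303/119 -60/119 -417/119; -60/119 1531/595 -254/595; -417/119 -254/595 3316/595]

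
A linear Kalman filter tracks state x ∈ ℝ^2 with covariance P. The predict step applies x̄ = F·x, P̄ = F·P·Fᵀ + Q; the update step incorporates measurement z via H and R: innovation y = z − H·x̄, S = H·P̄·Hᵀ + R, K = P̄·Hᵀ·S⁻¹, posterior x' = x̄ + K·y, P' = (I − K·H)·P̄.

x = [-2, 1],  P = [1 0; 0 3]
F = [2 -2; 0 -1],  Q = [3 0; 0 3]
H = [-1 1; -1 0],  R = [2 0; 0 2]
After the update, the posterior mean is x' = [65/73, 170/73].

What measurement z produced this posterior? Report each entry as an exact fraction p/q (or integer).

x̄ = F·x = [-6, -1]
P̄ = F·P·Fᵀ + Q = [19 6; 6 6]
S = H·P̄·Hᵀ + R = [15 13; 13 21]
K = P̄·Hᵀ·S⁻¹ = [-13/73 -58/73; 39/73 -45/73]
x' − x̄ = [503/73, 243/73] = K·y
y = (KᵀK)⁻¹·Kᵀ·(x' − x̄) = [-3, -8]
z = y + H·x̄ = [-3, -8] + [5, 6] = [2, -2]

z = [2, -2]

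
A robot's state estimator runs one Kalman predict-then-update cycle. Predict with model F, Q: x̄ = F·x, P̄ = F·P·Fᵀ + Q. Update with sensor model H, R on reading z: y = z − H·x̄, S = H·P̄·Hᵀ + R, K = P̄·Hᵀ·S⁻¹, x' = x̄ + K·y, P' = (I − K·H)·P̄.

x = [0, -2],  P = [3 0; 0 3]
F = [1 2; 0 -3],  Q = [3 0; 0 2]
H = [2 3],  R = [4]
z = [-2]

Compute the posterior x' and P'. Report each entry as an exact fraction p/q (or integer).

x' = [-268/121, 114/121]
P' = [1854/121 -1260/121; -1260/121 908/121]

x̄ = F·x = [-4, 6]
P̄ = F·P·Fᵀ + Q = [18 -18; -18 29]
y = z − H·x̄ = [-12]
S = H·P̄·Hᵀ + R = [121]
K = P̄·Hᵀ·S⁻¹ = [-18/121; 51/121]
x' = x̄ + K·y = [-268/121, 114/121]
P' = (I − K·H)·P̄ = [1854/121 -1260/121; -1260/121 908/121]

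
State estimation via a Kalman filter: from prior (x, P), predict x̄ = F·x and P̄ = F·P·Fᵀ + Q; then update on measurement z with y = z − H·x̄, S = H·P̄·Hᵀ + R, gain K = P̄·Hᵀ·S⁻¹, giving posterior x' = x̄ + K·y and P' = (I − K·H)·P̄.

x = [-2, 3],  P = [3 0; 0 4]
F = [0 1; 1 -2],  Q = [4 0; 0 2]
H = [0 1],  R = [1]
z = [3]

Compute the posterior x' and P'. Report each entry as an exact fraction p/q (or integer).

x' = [-1, 5/2]
P' = [56/11 -4/11; -4/11 21/22]

x̄ = F·x = [3, -8]
P̄ = F·P·Fᵀ + Q = [8 -8; -8 21]
y = z − H·x̄ = [11]
S = H·P̄·Hᵀ + R = [22]
K = P̄·Hᵀ·S⁻¹ = [-4/11; 21/22]
x' = x̄ + K·y = [-1, 5/2]
P' = (I − K·H)·P̄ = [56/11 -4/11; -4/11 21/22]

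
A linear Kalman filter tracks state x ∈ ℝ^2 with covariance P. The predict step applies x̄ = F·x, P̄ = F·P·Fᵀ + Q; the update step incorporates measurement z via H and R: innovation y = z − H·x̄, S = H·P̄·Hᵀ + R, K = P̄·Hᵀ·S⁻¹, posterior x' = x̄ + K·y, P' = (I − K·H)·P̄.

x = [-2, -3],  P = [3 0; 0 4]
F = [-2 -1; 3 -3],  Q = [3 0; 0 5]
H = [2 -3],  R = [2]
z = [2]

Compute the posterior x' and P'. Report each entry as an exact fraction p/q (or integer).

x' = [861/127, 489/127]
P' = [5671/381 1254/127; 1254/127 860/127]

x̄ = F·x = [7, 3]
P̄ = F·P·Fᵀ + Q = [19 -6; -6 68]
y = z − H·x̄ = [-3]
S = H·P̄·Hᵀ + R = [762]
K = P̄·Hᵀ·S⁻¹ = [28/381; -36/127]
x' = x̄ + K·y = [861/127, 489/127]
P' = (I − K·H)·P̄ = [5671/381 1254/127; 1254/127 860/127]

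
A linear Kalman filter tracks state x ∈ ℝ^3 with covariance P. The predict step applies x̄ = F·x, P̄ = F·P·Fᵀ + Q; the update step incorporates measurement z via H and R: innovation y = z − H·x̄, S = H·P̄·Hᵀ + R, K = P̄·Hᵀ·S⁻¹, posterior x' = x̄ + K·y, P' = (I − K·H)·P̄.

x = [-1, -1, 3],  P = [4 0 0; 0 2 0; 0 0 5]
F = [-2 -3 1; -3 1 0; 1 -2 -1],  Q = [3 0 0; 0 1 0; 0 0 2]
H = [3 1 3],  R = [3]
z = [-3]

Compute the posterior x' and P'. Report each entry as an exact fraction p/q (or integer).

x' = [479/195, 3/13, -2044/585]
P' = [521/65 93/13 -1981/195; 93/13 462/13 -246/13; -1981/195 -246/13 9671/585]

x̄ = F·x = [8, 2, -2]
P̄ = F·P·Fᵀ + Q = [42 18 -1; 18 39 -16; -1 -16 19]
y = z − H·x̄ = [-23]
S = H·P̄·Hᵀ + R = [585]
K = P̄·Hᵀ·S⁻¹ = [47/195; 1/13; 38/585]
x' = x̄ + K·y = [479/195, 3/13, -2044/585]
P' = (I − K·H)·P̄ = [521/65 93/13 -1981/195; 93/13 462/13 -246/13; -1981/195 -246/13 9671/585]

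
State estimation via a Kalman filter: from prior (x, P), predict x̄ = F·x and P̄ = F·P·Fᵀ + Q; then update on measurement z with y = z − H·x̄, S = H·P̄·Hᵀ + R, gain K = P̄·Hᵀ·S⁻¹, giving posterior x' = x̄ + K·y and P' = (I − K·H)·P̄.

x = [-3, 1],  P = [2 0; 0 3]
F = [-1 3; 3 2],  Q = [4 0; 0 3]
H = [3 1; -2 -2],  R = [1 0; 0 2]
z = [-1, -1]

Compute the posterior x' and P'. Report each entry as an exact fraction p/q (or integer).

x' = [-3369/8143, 4676/8143]
P' = [2868/8143 -4713/8143; -4713/8143 10428/8143]

x̄ = F·x = [6, -7]
P̄ = F·P·Fᵀ + Q = [33 12; 12 33]
y = z − H·x̄ = [-12, -3]
S = H·P̄·Hᵀ + R = [403 -360; -360 362]
K = P̄·Hᵀ·S⁻¹ = [3891/8143 1845/8143; -3711/8143 -5715/8143]
x' = x̄ + K·y = [-3369/8143, 4676/8143]
P' = (I − K·H)·P̄ = [2868/8143 -4713/8143; -4713/8143 10428/8143]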